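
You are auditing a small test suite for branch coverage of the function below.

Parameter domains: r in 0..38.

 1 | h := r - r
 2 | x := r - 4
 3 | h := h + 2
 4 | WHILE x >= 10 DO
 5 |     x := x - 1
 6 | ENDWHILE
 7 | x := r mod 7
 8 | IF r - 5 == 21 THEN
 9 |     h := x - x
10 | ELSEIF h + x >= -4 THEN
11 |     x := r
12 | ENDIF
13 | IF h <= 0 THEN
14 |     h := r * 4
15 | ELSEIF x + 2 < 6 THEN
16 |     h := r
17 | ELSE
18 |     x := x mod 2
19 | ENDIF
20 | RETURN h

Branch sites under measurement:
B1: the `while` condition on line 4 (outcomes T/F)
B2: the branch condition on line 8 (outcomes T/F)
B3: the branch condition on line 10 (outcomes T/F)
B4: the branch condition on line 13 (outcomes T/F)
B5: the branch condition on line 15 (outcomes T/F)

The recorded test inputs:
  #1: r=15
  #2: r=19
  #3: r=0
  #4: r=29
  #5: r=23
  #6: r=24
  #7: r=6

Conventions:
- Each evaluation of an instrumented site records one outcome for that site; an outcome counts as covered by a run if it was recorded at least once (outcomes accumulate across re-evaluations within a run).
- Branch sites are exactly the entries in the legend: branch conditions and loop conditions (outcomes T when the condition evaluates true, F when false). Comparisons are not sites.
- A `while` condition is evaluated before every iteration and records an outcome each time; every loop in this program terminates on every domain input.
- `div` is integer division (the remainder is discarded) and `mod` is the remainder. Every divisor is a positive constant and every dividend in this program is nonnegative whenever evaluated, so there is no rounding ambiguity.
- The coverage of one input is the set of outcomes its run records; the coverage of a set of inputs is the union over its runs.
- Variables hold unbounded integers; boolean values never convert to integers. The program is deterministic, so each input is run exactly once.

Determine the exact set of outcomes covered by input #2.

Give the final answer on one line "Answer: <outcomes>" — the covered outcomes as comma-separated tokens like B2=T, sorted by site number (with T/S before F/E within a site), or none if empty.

Event log for input #2 (r=19):
  B1->T, B1->T, B1->T, B1->T, B1->T, B1->T, B1->F, B2->F, B3->T, B4->F
  B5->F
as a set, this run covers: B1=T, B1=F, B2=F, B3=T, B4=F, B5=F

Answer: B1=T, B1=F, B2=F, B3=T, B4=F, B5=F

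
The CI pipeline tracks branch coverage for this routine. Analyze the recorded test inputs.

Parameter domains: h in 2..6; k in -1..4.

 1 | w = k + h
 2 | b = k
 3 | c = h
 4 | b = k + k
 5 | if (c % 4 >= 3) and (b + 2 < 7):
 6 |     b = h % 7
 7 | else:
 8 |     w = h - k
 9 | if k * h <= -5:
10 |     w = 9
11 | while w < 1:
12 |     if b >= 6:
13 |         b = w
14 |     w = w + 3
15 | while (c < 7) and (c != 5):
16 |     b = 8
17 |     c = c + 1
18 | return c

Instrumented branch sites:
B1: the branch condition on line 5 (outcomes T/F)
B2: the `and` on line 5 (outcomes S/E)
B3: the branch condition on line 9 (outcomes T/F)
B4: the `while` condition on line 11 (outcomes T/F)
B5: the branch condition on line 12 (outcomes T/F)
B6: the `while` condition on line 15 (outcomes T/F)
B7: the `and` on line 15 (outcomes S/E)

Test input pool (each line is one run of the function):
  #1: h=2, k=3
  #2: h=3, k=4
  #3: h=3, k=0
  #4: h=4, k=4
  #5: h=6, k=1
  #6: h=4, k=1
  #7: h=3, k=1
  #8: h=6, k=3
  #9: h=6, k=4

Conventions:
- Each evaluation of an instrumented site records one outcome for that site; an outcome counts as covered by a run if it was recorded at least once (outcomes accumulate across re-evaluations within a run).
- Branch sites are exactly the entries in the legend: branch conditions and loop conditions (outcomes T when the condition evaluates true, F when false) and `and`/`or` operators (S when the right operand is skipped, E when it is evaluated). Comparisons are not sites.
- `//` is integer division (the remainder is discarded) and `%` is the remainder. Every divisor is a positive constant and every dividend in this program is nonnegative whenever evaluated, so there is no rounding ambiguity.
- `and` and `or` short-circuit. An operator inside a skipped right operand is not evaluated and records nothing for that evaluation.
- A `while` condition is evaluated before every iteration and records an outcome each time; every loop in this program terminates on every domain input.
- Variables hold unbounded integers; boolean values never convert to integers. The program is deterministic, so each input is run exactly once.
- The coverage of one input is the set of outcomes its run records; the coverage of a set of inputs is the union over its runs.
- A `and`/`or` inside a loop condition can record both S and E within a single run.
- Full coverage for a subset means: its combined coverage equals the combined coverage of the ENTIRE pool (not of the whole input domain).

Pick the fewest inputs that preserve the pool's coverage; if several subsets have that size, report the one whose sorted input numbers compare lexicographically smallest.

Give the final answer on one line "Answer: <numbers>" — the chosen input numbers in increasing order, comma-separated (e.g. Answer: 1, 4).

#1 (h=2, k=3) -> covered: B1=F, B2=S, B3=F, B4=T, B4=F, B5=T, B6=T, B6=F, B7=E
#2 (h=3, k=4) -> covered: B1=F, B2=E, B3=F, B4=T, B4=F, B5=T, B6=T, B6=F, B7=E
#3 (h=3, k=0) -> covered: B1=T, B2=E, B3=F, B4=F, B6=T, B6=F, B7=E
#4 (h=4, k=4) -> covered: B1=F, B2=S, B3=F, B4=T, B4=F, B5=T, B6=T, B6=F, B7=E
#5 (h=6, k=1) -> covered: B1=F, B2=S, B3=F, B4=F, B6=T, B6=F, B7=S, B7=E
#6 (h=4, k=1) -> covered: B1=F, B2=S, B3=F, B4=F, B6=T, B6=F, B7=E
#7 (h=3, k=1) -> covered: B1=T, B2=E, B3=F, B4=F, B6=T, B6=F, B7=E
#8 (h=6, k=3) -> covered: B1=F, B2=S, B3=F, B4=F, B6=T, B6=F, B7=S, B7=E
#9 (h=6, k=4) -> covered: B1=F, B2=S, B3=F, B4=F, B6=T, B6=F, B7=S, B7=E
union over all inputs: B1=T, B1=F, B2=S, B2=E, B3=F, B4=T, B4=F, B5=T, B6=T, B6=F, B7=S, B7=E (12 outcomes)
no size-1 subset reaches all 12 outcomes (best union: 9/12)
no size-2 subset reaches all 12 outcomes (best union: 11/12)
inputs {1, 3, 5} (size 3) cover everything; no size-3 subset with a lexicographically smaller index list covers all 12

Answer: 1, 3, 5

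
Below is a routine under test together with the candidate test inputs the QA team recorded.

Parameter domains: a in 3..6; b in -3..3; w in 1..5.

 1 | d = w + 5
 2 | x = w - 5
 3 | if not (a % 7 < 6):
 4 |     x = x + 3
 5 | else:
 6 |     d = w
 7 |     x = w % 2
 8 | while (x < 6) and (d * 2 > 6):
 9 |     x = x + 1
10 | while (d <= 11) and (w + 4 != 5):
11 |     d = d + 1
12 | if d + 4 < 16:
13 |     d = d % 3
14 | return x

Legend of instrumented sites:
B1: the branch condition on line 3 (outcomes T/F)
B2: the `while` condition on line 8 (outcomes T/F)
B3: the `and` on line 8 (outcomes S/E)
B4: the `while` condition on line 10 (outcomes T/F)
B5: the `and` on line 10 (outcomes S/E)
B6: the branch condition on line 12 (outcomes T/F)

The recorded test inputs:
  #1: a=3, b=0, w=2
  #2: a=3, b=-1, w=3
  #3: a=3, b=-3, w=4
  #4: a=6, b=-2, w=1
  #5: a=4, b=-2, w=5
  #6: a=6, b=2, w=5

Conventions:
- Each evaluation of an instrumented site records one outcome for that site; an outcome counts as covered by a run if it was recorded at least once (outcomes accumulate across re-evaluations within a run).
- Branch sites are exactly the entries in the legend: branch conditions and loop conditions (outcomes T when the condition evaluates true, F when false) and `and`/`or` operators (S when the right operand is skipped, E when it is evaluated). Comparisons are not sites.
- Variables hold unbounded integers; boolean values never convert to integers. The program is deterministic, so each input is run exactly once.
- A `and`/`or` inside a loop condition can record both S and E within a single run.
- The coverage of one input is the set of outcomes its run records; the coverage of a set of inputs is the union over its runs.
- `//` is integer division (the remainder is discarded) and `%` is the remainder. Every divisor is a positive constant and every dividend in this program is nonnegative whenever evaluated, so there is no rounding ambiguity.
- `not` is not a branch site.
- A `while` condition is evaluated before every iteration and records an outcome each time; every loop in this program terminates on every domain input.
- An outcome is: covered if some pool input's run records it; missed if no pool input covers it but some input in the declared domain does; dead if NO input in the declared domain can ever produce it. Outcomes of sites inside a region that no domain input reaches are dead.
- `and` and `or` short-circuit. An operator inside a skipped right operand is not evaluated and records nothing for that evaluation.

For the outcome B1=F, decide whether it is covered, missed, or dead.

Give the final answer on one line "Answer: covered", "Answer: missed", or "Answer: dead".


B1=F is recorded by pool input(s) 1, 2, 3, 5 -> covered
Answer: covered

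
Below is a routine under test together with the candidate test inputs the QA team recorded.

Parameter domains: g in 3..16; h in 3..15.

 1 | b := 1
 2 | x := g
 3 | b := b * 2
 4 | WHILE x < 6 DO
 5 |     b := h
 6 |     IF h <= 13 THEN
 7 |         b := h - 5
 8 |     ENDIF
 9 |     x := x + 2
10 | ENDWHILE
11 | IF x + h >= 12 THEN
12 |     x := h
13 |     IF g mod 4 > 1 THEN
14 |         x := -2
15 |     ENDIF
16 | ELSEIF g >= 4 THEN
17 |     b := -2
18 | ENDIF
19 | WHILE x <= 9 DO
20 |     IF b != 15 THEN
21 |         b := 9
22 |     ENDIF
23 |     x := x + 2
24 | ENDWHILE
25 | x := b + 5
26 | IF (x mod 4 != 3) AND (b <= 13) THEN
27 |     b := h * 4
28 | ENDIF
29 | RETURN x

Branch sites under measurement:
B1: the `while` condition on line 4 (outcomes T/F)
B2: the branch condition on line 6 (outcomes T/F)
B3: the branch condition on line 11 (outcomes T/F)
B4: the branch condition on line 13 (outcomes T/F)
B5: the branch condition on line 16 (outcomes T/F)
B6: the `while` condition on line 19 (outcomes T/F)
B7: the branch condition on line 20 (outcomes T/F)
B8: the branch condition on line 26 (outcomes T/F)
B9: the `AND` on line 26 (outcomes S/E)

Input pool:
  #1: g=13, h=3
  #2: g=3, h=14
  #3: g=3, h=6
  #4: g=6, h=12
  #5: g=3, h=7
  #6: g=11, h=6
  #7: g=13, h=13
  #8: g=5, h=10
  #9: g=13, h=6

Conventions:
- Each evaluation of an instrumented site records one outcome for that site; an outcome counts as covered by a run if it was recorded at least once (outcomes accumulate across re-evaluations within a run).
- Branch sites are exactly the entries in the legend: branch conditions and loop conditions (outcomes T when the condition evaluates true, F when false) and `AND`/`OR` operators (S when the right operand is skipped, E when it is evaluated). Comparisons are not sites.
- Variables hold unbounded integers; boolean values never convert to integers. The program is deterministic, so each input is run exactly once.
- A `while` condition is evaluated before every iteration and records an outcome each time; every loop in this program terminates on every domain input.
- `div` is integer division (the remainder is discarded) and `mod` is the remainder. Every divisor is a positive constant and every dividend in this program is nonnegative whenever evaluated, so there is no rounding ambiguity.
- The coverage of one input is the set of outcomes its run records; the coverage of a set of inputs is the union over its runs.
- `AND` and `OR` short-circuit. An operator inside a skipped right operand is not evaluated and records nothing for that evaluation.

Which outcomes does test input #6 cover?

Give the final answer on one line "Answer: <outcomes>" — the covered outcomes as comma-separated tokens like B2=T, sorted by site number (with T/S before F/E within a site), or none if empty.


Simulating input #6 (g=11, h=6) step by step:
  B1->F, B3->T, B4->T, B6->T, B7->T, B6->T, B7->T, B6->T, B7->T, B6->T
  B7->T, B6->T, B7->T, B6->T, B7->T, B6->F, B9->E, B8->T
distinct outcomes covered: B1=F, B3=T, B4=T, B6=T, B6=F, B7=T, B8=T, B9=E
Answer: B1=F, B3=T, B4=T, B6=T, B6=F, B7=T, B8=T, B9=E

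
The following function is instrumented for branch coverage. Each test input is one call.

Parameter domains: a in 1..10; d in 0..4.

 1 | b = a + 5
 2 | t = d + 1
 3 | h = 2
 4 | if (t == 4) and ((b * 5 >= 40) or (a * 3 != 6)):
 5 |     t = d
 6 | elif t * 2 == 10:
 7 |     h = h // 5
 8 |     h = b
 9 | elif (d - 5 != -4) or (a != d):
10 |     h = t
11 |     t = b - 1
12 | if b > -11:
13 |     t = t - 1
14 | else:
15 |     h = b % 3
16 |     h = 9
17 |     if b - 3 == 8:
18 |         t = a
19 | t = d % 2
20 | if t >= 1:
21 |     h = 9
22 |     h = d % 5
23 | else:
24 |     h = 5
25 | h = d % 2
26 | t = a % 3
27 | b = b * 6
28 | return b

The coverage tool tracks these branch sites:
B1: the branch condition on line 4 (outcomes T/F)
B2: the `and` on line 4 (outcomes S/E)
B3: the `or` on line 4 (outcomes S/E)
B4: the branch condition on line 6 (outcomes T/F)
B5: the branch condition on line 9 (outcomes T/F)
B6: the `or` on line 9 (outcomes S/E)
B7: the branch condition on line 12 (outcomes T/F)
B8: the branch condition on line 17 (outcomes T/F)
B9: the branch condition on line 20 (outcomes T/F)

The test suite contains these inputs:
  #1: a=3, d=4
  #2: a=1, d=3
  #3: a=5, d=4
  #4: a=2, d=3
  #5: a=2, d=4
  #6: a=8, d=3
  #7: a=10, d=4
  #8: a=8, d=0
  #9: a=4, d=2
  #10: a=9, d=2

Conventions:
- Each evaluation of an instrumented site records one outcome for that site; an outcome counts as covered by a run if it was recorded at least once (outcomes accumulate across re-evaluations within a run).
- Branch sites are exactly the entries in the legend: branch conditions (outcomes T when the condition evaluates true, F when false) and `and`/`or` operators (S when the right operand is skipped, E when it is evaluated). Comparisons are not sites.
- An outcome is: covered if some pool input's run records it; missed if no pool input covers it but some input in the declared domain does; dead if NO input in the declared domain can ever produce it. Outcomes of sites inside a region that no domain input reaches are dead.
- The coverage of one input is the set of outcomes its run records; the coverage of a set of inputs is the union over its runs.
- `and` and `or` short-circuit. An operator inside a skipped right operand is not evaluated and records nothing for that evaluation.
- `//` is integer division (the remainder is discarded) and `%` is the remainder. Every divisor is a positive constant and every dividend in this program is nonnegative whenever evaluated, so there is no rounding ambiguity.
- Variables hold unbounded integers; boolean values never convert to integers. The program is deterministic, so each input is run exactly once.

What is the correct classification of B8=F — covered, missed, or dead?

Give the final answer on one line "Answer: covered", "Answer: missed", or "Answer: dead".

no pool input records B8=F
checking all 50 inputs in the declared domain: B8=F is never recorded -> dead

Answer: dead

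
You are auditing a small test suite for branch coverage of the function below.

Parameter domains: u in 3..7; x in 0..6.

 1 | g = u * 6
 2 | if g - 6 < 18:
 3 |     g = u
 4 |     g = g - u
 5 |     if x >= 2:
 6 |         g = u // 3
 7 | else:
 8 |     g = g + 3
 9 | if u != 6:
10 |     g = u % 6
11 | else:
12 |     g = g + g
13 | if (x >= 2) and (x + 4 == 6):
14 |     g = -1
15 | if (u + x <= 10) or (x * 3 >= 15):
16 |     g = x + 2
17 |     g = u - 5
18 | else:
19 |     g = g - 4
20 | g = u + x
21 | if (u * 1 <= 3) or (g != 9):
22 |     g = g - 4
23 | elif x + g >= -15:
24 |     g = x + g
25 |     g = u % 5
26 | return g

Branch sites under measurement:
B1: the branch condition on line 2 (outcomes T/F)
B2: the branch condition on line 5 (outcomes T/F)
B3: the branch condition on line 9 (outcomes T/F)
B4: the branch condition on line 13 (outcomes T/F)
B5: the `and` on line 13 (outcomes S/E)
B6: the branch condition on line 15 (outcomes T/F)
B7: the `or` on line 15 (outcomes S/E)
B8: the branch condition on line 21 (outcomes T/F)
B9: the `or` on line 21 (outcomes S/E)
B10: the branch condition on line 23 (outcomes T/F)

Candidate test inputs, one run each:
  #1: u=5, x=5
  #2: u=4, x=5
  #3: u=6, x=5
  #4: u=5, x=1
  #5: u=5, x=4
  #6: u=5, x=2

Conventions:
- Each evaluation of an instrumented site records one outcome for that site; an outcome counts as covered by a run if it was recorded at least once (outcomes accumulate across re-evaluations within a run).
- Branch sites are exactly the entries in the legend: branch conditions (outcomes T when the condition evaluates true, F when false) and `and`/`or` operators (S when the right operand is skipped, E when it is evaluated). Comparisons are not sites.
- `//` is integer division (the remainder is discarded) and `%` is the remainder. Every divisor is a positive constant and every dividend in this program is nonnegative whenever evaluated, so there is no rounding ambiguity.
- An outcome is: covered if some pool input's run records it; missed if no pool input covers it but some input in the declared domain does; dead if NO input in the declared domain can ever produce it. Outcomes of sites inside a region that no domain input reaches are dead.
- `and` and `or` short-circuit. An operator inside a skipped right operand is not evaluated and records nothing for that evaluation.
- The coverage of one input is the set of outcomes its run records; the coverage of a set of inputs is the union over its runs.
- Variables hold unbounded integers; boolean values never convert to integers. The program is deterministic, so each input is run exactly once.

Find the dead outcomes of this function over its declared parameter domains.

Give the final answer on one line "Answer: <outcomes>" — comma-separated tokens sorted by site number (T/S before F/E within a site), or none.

checking every outcome against all 35 domain inputs:
  B10=F: zero occurrences over every domain input -> dead
  reachable outcomes have witnesses, e.g. B1=T (e.g. u=3, x=0), B1=F (e.g. u=4, x=0), B2=T (e.g. u=3, x=2), B2=F (e.g. u=3, x=0)

Answer: B10=F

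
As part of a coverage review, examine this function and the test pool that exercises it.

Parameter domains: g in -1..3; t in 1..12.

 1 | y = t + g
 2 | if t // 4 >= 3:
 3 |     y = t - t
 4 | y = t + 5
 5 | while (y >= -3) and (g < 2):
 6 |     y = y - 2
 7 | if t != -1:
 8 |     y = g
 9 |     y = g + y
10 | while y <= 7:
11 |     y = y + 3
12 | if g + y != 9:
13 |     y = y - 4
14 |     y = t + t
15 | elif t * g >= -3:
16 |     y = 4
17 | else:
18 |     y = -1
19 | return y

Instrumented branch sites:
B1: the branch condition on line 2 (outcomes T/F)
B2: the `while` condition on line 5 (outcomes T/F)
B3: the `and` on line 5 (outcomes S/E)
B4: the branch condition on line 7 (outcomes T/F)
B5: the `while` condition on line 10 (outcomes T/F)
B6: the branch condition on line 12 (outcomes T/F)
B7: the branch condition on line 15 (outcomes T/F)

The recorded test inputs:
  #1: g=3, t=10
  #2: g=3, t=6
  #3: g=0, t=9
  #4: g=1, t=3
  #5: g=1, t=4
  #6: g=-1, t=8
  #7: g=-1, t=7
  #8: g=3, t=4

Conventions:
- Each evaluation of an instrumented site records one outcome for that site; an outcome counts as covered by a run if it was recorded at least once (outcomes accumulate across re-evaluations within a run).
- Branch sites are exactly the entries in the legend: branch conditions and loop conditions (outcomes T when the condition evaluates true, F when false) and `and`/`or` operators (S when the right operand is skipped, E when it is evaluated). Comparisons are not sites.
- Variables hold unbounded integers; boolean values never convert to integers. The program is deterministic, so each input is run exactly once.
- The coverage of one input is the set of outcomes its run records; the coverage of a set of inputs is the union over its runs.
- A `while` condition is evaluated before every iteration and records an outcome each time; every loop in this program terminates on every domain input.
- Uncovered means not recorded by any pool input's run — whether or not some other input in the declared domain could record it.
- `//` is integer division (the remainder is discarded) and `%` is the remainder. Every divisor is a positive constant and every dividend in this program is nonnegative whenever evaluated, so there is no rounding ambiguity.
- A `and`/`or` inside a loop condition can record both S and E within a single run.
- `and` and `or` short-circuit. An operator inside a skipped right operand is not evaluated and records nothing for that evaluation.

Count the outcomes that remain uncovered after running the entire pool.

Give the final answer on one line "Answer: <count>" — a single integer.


input #1 (g=3, t=10): covers B1=F, B2=F, B3=E, B4=T, B5=T, B5=F, B6=T
input #2 (g=3, t=6): covers B1=F, B2=F, B3=E, B4=T, B5=T, B5=F, B6=T
input #3 (g=0, t=9): covers B1=F, B2=T, B2=F, B3=S, B3=E, B4=T, B5=T, B5=F, B6=F, B7=T
input #4 (g=1, t=3): covers B1=F, B2=T, B2=F, B3=S, B3=E, B4=T, B5=T, B5=F, B6=F, B7=T
input #5 (g=1, t=4): covers B1=F, B2=T, B2=F, B3=S, B3=E, B4=T, B5=T, B5=F, B6=F, B7=T
input #6 (g=-1, t=8): covers B1=F, B2=T, B2=F, B3=S, B3=E, B4=T, B5=T, B5=F, B6=F, B7=F
input #7 (g=-1, t=7): covers B1=F, B2=T, B2=F, B3=S, B3=E, B4=T, B5=T, B5=F, B6=F, B7=F
input #8 (g=3, t=4): covers B1=F, B2=F, B3=E, B4=T, B5=T, B5=F, B6=T
union over the pool: B1=F, B2=T, B2=F, B3=S, B3=E, B4=T, B5=T, B5=F, B6=T, B6=F, B7=T, B7=F
uncovered (2 of 14): B1=T, B4=F
Answer: 2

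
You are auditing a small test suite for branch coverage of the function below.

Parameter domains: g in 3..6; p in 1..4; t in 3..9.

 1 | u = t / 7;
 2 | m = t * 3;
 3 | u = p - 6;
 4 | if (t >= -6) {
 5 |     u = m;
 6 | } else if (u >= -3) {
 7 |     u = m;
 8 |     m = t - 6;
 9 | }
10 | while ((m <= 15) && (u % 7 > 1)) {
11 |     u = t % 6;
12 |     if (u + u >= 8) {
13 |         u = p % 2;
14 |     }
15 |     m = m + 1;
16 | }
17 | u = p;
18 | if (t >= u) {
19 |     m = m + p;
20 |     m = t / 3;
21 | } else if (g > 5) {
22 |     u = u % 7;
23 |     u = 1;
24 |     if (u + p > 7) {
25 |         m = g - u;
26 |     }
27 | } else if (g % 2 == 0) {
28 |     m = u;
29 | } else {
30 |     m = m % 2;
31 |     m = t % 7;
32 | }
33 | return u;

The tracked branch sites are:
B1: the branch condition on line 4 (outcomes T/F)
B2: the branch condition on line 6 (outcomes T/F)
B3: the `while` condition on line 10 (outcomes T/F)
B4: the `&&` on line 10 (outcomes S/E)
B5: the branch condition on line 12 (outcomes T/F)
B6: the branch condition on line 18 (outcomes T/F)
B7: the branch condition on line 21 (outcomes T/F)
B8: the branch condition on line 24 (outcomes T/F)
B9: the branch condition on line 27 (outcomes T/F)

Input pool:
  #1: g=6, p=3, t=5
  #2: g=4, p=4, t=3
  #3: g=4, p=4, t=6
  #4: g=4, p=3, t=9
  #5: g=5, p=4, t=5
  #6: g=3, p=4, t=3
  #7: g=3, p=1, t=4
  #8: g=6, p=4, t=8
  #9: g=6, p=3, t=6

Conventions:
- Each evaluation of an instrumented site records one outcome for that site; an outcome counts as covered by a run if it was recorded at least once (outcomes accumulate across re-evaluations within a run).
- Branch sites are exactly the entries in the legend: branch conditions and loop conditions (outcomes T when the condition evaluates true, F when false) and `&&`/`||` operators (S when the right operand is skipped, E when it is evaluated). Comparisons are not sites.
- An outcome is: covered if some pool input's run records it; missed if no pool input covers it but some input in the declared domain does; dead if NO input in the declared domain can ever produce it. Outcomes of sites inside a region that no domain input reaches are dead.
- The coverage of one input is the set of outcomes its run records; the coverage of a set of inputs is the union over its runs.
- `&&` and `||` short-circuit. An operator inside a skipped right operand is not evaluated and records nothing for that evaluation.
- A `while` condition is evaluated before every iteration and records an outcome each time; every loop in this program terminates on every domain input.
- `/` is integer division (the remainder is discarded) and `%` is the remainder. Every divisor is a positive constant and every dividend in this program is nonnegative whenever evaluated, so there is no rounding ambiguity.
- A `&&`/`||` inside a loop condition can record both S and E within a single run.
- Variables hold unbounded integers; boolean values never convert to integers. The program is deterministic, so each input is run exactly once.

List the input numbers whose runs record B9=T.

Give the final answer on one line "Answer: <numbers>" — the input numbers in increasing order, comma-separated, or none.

input #1 (g=6, p=3, t=5): does not produce B9=T
input #2 (g=4, p=4, t=3): produces B9=T
input #3 (g=4, p=4, t=6): does not produce B9=T
input #4 (g=4, p=3, t=9): does not produce B9=T
input #5 (g=5, p=4, t=5): does not produce B9=T
input #6 (g=3, p=4, t=3): does not produce B9=T
input #7 (g=3, p=1, t=4): does not produce B9=T
input #8 (g=6, p=4, t=8): does not produce B9=T
input #9 (g=6, p=3, t=6): does not produce B9=T

Answer: 2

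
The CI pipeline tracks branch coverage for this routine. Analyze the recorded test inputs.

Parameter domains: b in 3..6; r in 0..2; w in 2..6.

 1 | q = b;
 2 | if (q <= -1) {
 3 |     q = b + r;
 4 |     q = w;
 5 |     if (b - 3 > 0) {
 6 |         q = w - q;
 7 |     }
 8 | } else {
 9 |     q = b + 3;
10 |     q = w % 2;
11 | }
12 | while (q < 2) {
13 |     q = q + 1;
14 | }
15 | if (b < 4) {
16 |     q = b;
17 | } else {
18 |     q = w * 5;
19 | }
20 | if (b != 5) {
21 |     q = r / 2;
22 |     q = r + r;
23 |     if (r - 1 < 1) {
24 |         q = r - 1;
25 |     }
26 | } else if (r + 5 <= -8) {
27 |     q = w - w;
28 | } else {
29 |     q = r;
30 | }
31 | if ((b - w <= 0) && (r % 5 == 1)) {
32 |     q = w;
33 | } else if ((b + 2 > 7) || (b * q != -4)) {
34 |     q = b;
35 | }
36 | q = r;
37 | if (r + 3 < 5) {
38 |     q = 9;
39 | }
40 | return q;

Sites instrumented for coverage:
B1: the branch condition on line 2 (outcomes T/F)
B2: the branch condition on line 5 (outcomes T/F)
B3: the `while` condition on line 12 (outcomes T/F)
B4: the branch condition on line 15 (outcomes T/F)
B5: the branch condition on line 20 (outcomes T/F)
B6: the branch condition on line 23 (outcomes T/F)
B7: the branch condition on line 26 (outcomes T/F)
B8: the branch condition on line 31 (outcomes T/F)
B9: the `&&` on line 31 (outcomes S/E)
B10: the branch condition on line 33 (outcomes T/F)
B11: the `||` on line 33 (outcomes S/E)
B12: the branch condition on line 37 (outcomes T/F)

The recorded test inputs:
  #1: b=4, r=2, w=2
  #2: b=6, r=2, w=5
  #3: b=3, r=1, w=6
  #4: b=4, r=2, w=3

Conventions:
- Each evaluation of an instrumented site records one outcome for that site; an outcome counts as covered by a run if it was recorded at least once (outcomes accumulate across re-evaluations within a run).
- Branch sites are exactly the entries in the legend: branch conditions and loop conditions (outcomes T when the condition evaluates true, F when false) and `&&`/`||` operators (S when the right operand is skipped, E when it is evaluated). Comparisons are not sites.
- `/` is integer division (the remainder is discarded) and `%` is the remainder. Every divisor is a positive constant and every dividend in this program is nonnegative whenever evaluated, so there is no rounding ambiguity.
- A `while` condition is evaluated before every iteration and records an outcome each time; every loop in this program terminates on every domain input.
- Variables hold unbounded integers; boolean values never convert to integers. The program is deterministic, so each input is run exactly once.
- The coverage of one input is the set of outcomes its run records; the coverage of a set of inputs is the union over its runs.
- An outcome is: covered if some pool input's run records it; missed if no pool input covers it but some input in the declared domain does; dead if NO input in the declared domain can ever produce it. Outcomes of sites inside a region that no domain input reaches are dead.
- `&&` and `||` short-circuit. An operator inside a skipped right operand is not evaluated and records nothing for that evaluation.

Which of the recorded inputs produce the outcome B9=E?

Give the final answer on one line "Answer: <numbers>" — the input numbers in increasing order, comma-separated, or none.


input #1 (b=4, r=2, w=2): does not record B9=E
input #2 (b=6, r=2, w=5): does not record B9=E
input #3 (b=3, r=1, w=6): records B9=E
input #4 (b=4, r=2, w=3): does not record B9=E
Answer: 3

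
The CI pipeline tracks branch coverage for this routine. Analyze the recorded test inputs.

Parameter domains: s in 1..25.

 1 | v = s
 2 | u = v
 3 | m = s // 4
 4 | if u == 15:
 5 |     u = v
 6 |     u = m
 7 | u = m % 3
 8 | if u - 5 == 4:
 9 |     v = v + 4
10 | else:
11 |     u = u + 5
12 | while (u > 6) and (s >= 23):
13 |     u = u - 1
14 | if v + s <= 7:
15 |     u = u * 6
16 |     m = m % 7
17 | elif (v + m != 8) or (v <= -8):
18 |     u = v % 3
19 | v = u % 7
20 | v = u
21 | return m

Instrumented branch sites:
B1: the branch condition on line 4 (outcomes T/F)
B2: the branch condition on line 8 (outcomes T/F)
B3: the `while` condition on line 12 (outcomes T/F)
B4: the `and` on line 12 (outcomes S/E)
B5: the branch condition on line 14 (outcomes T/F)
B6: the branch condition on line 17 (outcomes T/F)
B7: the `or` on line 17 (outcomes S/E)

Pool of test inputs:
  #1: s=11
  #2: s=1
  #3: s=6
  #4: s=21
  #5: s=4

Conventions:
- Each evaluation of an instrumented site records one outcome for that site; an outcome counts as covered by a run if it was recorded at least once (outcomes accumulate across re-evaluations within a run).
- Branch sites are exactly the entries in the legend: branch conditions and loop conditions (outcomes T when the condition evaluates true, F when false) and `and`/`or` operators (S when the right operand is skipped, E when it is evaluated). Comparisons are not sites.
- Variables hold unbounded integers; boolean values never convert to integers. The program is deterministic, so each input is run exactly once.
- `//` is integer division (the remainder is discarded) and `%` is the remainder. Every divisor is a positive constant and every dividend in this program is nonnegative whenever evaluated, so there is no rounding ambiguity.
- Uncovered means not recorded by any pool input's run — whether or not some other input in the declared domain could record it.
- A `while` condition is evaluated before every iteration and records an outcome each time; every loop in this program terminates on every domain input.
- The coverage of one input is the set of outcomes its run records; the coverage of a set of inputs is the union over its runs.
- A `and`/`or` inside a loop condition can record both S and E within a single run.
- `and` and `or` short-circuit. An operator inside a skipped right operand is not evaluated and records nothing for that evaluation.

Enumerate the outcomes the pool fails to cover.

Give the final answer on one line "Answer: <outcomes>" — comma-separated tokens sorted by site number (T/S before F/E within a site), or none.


input #1, s=11: events B1->F, B2->F, B4->E, B3->F, B5->F, B7->S, B6->T; outcomes B1=F, B2=F, B3=F, B4=E, B5=F, B6=T, B7=S
input #2, s=1: events B1->F, B2->F, B4->S, B3->F, B5->T; outcomes B1=F, B2=F, B3=F, B4=S, B5=T
input #3, s=6: events B1->F, B2->F, B4->S, B3->F, B5->F, B7->S, B6->T; outcomes B1=F, B2=F, B3=F, B4=S, B5=F, B6=T, B7=S
input #4, s=21: events B1->F, B2->F, B4->E, B3->F, B5->F, B7->S, B6->T; outcomes B1=F, B2=F, B3=F, B4=E, B5=F, B6=T, B7=S
input #5, s=4: events B1->F, B2->F, B4->S, B3->F, B5->F, B7->S, B6->T; outcomes B1=F, B2=F, B3=F, B4=S, B5=F, B6=T, B7=S
union over the pool: B1=F, B2=F, B3=F, B4=S, B4=E, B5=T, B5=F, B6=T, B7=S
uncovered (5 of 14): B1=T, B2=T, B3=T, B6=F, B7=E
Answer: B1=T, B2=T, B3=T, B6=F, B7=E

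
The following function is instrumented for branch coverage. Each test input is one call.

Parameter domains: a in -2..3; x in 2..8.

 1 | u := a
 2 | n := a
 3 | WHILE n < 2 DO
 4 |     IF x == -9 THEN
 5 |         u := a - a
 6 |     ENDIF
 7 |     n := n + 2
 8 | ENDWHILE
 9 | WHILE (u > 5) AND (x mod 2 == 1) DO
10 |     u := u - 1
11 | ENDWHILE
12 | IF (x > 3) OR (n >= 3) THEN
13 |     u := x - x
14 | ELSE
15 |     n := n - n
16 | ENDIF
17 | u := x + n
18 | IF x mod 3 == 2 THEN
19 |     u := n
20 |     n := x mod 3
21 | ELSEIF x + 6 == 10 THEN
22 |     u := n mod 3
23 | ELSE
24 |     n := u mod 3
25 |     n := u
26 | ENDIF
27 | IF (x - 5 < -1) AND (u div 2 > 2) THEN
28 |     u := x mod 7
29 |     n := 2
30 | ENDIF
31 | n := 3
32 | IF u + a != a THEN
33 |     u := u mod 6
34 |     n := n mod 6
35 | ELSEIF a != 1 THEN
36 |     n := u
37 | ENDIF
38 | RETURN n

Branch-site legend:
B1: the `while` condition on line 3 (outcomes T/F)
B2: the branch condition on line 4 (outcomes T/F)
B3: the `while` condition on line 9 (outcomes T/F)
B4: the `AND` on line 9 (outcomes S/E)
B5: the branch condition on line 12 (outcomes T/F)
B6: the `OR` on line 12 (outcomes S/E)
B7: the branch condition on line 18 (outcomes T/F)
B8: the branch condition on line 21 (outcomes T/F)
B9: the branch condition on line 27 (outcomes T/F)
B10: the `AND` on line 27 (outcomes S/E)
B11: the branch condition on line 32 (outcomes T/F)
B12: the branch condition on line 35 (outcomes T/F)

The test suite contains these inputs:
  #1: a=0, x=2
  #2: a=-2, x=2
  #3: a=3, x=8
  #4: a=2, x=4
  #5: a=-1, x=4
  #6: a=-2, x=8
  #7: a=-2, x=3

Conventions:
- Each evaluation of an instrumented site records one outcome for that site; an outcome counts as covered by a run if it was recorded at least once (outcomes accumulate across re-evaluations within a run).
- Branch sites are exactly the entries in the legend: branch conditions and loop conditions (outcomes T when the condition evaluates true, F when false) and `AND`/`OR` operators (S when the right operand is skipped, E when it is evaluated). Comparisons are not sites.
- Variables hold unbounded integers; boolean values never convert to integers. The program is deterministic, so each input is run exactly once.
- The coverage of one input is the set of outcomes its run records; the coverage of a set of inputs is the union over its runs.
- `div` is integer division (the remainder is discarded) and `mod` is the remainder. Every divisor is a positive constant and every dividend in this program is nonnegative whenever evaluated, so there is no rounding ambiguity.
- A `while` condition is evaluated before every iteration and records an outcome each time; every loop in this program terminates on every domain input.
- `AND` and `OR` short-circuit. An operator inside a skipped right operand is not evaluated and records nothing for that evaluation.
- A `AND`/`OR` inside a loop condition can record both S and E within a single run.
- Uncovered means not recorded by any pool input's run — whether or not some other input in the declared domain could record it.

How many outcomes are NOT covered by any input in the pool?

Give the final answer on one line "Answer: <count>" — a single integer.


test 1 (a=0, x=2) fires B1->T, B2->F, B1->F, B4->S, B3->F, B6->E, B5->F, B7->T, B10->E, B9->F, B11->F, B12->T; hits B1=T, B1=F, B2=F, B3=F, B4=S, B5=F, B6=E, B7=T, B9=F, B10=E, B11=F, B12=T
test 2 (a=-2, x=2) fires B1->T, B2->F, B1->T, B2->F, B1->F, B4->S, B3->F, B6->E, B5->F, B7->T, B10->E, B9->F, B11->F, B12->T; hits B1=T, B1=F, B2=F, B3=F, B4=S, B5=F, B6=E, B7=T, B9=F, B10=E, B11=F, B12=T
test 3 (a=3, x=8) fires B1->F, B4->S, B3->F, B6->S, B5->T, B7->T, B10->S, B9->F, B11->T; hits B1=F, B3=F, B4=S, B5=T, B6=S, B7=T, B9=F, B10=S, B11=T
test 4 (a=2, x=4) fires B1->F, B4->S, B3->F, B6->S, B5->T, B7->F, B8->T, B10->S, B9->F, B11->T; hits B1=F, B3=F, B4=S, B5=T, B6=S, B7=F, B8=T, B9=F, B10=S, B11=T
test 5 (a=-1, x=4) fires B1->T, B2->F, B1->T, B2->F, B1->F, B4->S, B3->F, B6->S, B5->T, B7->F, B8->T, B10->S, B9->F, B11->F, ...; hits B1=T, B1=F, B2=F, B3=F, B4=S, B5=T, B6=S, B7=F, B8=T, B9=F, B10=S, B11=F, B12=T
test 6 (a=-2, x=8) fires B1->T, B2->F, B1->T, B2->F, B1->F, B4->S, B3->F, B6->S, B5->T, B7->T, B10->S, B9->F, B11->T; hits B1=T, B1=F, B2=F, B3=F, B4=S, B5=T, B6=S, B7=T, B9=F, B10=S, B11=T
test 7 (a=-2, x=3) fires B1->T, B2->F, B1->T, B2->F, B1->F, B4->S, B3->F, B6->E, B5->F, B7->F, B8->F, B10->E, B9->F, B11->T; hits B1=T, B1=F, B2=F, B3=F, B4=S, B5=F, B6=E, B7=F, B8=F, B9=F, B10=E, B11=T
union over the pool: B1=T, B1=F, B2=F, B3=F, B4=S, B5=T, B5=F, B6=S, B6=E, B7=T, B7=F, B8=T, B8=F, B9=F, B10=S, B10=E, B11=T, B11=F, B12=T
uncovered (5 of 24): B2=T, B3=T, B4=E, B9=T, B12=F
Answer: 5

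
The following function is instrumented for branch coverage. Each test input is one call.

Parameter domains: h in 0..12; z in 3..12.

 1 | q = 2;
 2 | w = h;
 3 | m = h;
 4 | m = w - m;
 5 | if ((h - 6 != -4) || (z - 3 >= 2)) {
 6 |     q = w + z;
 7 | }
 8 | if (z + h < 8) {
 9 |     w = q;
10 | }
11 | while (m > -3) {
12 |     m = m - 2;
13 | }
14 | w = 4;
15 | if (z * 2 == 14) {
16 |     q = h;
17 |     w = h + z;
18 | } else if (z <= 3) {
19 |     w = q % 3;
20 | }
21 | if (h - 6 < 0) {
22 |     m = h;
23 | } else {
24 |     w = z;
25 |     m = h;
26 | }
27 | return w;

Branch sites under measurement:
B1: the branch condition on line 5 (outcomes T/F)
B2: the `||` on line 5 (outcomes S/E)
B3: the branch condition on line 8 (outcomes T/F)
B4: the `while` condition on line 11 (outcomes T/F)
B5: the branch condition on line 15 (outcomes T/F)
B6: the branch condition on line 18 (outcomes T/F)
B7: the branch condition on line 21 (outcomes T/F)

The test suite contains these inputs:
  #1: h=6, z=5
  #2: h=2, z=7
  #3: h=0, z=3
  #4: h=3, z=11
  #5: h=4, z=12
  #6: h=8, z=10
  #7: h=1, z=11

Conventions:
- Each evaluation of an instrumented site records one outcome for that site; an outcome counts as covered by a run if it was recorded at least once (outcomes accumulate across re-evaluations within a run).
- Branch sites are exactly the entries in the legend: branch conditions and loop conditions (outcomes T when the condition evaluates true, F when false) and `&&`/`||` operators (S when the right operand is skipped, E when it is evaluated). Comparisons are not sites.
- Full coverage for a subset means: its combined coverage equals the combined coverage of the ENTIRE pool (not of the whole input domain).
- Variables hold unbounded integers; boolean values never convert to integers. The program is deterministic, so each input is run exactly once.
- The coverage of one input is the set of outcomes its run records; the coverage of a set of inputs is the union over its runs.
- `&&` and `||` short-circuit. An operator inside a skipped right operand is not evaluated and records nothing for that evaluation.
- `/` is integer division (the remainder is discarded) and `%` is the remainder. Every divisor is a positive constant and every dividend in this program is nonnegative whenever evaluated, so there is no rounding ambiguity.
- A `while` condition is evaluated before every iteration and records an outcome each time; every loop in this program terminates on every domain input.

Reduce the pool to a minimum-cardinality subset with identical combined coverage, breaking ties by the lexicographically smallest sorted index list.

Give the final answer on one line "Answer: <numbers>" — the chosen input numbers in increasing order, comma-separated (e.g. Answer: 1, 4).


input #1 (h=6, z=5): events B2->S, B1->T, B3->F, B4->T, B4->T, B4->F, B5->F, B6->F, B7->F; covers B1=T, B2=S, B3=F, B4=T, B4=F, B5=F, B6=F, B7=F
input #2 (h=2, z=7): events B2->E, B1->T, B3->F, B4->T, B4->T, B4->F, B5->T, B7->T; covers B1=T, B2=E, B3=F, B4=T, B4=F, B5=T, B7=T
input #3 (h=0, z=3): events B2->S, B1->T, B3->T, B4->T, B4->T, B4->F, B5->F, B6->T, B7->T; covers B1=T, B2=S, B3=T, B4=T, B4=F, B5=F, B6=T, B7=T
input #4 (h=3, z=11): events B2->S, B1->T, B3->F, B4->T, B4->T, B4->F, B5->F, B6->F, B7->T; covers B1=T, B2=S, B3=F, B4=T, B4=F, B5=F, B6=F, B7=T
input #5 (h=4, z=12): events B2->S, B1->T, B3->F, B4->T, B4->T, B4->F, B5->F, B6->F, B7->T; covers B1=T, B2=S, B3=F, B4=T, B4=F, B5=F, B6=F, B7=T
input #6 (h=8, z=10): events B2->S, B1->T, B3->F, B4->T, B4->T, B4->F, B5->F, B6->F, B7->F; covers B1=T, B2=S, B3=F, B4=T, B4=F, B5=F, B6=F, B7=F
input #7 (h=1, z=11): events B2->S, B1->T, B3->F, B4->T, B4->T, B4->F, B5->F, B6->F, B7->T; covers B1=T, B2=S, B3=F, B4=T, B4=F, B5=F, B6=F, B7=T
union over all inputs: B1=T, B2=S, B2=E, B3=T, B3=F, B4=T, B4=F, B5=T, B5=F, B6=T, B6=F, B7=T, B7=F (13 outcomes)
checked all size-1 subsets: none covers 13 outcomes (max 8/13)
checked all size-2 subsets: none covers 13 outcomes (max 11/13)
at size 3, {1, 2, 3} reaches all 13 outcomes; every lexicographically earlier size-3 subset fails
Answer: 1, 2, 3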